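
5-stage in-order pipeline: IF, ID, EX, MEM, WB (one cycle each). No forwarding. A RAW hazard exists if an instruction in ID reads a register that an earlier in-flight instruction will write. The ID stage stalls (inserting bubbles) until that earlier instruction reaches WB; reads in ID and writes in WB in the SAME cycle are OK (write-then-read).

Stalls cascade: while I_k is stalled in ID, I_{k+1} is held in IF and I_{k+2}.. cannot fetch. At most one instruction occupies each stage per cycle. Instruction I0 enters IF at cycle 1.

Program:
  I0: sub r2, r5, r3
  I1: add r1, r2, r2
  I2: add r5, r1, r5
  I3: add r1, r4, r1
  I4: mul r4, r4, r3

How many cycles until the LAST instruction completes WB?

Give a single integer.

I0 sub r2 <- r5,r3: IF@1 ID@2 stall=0 (-) EX@3 MEM@4 WB@5
I1 add r1 <- r2,r2: IF@2 ID@3 stall=2 (RAW on I0.r2 (WB@5)) EX@6 MEM@7 WB@8
I2 add r5 <- r1,r5: IF@3 ID@6 stall=2 (RAW on I1.r1 (WB@8)) EX@9 MEM@10 WB@11
I3 add r1 <- r4,r1: IF@6 ID@9 stall=0 (-) EX@10 MEM@11 WB@12
I4 mul r4 <- r4,r3: IF@9 ID@10 stall=0 (-) EX@11 MEM@12 WB@13

Answer: 13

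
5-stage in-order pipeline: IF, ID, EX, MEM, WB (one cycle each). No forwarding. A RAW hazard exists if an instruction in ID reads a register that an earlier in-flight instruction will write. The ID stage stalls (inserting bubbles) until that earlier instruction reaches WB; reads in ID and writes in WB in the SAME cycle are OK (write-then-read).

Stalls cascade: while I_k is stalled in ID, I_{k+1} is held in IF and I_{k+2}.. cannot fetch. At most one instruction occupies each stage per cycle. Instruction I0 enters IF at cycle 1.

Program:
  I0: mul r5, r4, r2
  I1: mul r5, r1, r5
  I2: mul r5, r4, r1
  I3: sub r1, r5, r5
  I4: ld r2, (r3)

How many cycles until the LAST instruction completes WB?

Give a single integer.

Answer: 13

Derivation:
I0 mul r5 <- r4,r2: IF@1 ID@2 stall=0 (-) EX@3 MEM@4 WB@5
I1 mul r5 <- r1,r5: IF@2 ID@3 stall=2 (RAW on I0.r5 (WB@5)) EX@6 MEM@7 WB@8
I2 mul r5 <- r4,r1: IF@3 ID@6 stall=0 (-) EX@7 MEM@8 WB@9
I3 sub r1 <- r5,r5: IF@6 ID@7 stall=2 (RAW on I2.r5 (WB@9)) EX@10 MEM@11 WB@12
I4 ld r2 <- r3: IF@7 ID@10 stall=0 (-) EX@11 MEM@12 WB@13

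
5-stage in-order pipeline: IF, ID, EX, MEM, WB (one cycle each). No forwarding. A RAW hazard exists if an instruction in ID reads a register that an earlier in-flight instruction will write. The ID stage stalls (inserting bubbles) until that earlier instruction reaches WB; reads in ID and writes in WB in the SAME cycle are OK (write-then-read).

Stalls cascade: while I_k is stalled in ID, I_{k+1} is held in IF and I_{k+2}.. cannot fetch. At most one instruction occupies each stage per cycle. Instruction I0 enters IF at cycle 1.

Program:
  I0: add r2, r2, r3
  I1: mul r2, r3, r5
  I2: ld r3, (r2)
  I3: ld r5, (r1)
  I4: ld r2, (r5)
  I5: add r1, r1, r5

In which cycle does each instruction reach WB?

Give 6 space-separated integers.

Answer: 5 6 9 10 13 14

Derivation:
I0 add r2 <- r2,r3: IF@1 ID@2 stall=0 (-) EX@3 MEM@4 WB@5
I1 mul r2 <- r3,r5: IF@2 ID@3 stall=0 (-) EX@4 MEM@5 WB@6
I2 ld r3 <- r2: IF@3 ID@4 stall=2 (RAW on I1.r2 (WB@6)) EX@7 MEM@8 WB@9
I3 ld r5 <- r1: IF@4 ID@7 stall=0 (-) EX@8 MEM@9 WB@10
I4 ld r2 <- r5: IF@7 ID@8 stall=2 (RAW on I3.r5 (WB@10)) EX@11 MEM@12 WB@13
I5 add r1 <- r1,r5: IF@8 ID@11 stall=0 (-) EX@12 MEM@13 WB@14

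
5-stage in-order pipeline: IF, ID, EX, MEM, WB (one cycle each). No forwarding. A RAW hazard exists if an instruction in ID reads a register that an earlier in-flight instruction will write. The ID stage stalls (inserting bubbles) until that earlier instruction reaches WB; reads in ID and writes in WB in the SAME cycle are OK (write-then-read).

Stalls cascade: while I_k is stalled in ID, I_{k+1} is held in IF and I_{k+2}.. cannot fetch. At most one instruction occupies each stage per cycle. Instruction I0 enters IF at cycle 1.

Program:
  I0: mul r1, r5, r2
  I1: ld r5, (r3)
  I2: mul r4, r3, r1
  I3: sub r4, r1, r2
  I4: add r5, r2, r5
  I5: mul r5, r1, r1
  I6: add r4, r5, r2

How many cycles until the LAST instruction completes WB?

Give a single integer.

I0 mul r1 <- r5,r2: IF@1 ID@2 stall=0 (-) EX@3 MEM@4 WB@5
I1 ld r5 <- r3: IF@2 ID@3 stall=0 (-) EX@4 MEM@5 WB@6
I2 mul r4 <- r3,r1: IF@3 ID@4 stall=1 (RAW on I0.r1 (WB@5)) EX@6 MEM@7 WB@8
I3 sub r4 <- r1,r2: IF@4 ID@6 stall=0 (-) EX@7 MEM@8 WB@9
I4 add r5 <- r2,r5: IF@6 ID@7 stall=0 (-) EX@8 MEM@9 WB@10
I5 mul r5 <- r1,r1: IF@7 ID@8 stall=0 (-) EX@9 MEM@10 WB@11
I6 add r4 <- r5,r2: IF@8 ID@9 stall=2 (RAW on I5.r5 (WB@11)) EX@12 MEM@13 WB@14

Answer: 14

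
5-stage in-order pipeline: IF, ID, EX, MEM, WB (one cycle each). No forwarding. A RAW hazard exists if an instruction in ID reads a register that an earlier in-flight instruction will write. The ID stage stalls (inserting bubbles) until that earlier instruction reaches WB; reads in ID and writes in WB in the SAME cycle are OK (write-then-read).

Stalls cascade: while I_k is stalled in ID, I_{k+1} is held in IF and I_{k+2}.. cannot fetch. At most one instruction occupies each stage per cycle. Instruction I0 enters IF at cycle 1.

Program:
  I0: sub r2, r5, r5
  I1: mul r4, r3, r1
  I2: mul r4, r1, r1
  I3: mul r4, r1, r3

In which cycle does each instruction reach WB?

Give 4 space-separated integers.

I0 sub r2 <- r5,r5: IF@1 ID@2 stall=0 (-) EX@3 MEM@4 WB@5
I1 mul r4 <- r3,r1: IF@2 ID@3 stall=0 (-) EX@4 MEM@5 WB@6
I2 mul r4 <- r1,r1: IF@3 ID@4 stall=0 (-) EX@5 MEM@6 WB@7
I3 mul r4 <- r1,r3: IF@4 ID@5 stall=0 (-) EX@6 MEM@7 WB@8

Answer: 5 6 7 8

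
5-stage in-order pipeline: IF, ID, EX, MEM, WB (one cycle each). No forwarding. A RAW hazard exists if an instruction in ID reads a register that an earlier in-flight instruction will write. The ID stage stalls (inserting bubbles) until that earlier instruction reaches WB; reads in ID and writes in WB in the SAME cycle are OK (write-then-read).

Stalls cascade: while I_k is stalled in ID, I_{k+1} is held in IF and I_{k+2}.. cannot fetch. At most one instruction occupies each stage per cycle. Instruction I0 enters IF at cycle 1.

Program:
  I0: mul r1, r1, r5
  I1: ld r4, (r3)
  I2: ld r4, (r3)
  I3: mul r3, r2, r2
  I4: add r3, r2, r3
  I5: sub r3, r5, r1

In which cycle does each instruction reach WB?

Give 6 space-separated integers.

I0 mul r1 <- r1,r5: IF@1 ID@2 stall=0 (-) EX@3 MEM@4 WB@5
I1 ld r4 <- r3: IF@2 ID@3 stall=0 (-) EX@4 MEM@5 WB@6
I2 ld r4 <- r3: IF@3 ID@4 stall=0 (-) EX@5 MEM@6 WB@7
I3 mul r3 <- r2,r2: IF@4 ID@5 stall=0 (-) EX@6 MEM@7 WB@8
I4 add r3 <- r2,r3: IF@5 ID@6 stall=2 (RAW on I3.r3 (WB@8)) EX@9 MEM@10 WB@11
I5 sub r3 <- r5,r1: IF@6 ID@9 stall=0 (-) EX@10 MEM@11 WB@12

Answer: 5 6 7 8 11 12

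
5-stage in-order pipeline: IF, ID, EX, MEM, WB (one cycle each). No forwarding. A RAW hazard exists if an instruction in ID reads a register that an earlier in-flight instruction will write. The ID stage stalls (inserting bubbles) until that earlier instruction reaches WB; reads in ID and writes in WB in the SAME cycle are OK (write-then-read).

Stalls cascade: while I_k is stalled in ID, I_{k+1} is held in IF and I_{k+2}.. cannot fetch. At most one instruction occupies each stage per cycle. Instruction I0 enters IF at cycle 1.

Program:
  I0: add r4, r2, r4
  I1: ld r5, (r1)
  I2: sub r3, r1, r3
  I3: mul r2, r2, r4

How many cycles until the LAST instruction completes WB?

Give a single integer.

Answer: 8

Derivation:
I0 add r4 <- r2,r4: IF@1 ID@2 stall=0 (-) EX@3 MEM@4 WB@5
I1 ld r5 <- r1: IF@2 ID@3 stall=0 (-) EX@4 MEM@5 WB@6
I2 sub r3 <- r1,r3: IF@3 ID@4 stall=0 (-) EX@5 MEM@6 WB@7
I3 mul r2 <- r2,r4: IF@4 ID@5 stall=0 (-) EX@6 MEM@7 WB@8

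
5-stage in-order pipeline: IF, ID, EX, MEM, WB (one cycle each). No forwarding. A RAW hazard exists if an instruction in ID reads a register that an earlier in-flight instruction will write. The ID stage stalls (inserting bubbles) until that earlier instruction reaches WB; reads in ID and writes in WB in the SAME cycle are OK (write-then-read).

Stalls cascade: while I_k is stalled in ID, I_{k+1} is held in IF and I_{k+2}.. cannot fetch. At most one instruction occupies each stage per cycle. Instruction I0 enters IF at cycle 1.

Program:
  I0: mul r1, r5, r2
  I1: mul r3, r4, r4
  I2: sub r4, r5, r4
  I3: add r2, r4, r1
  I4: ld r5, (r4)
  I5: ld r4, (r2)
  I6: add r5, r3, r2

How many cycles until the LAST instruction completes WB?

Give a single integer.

Answer: 14

Derivation:
I0 mul r1 <- r5,r2: IF@1 ID@2 stall=0 (-) EX@3 MEM@4 WB@5
I1 mul r3 <- r4,r4: IF@2 ID@3 stall=0 (-) EX@4 MEM@5 WB@6
I2 sub r4 <- r5,r4: IF@3 ID@4 stall=0 (-) EX@5 MEM@6 WB@7
I3 add r2 <- r4,r1: IF@4 ID@5 stall=2 (RAW on I2.r4 (WB@7)) EX@8 MEM@9 WB@10
I4 ld r5 <- r4: IF@5 ID@8 stall=0 (-) EX@9 MEM@10 WB@11
I5 ld r4 <- r2: IF@8 ID@9 stall=1 (RAW on I3.r2 (WB@10)) EX@11 MEM@12 WB@13
I6 add r5 <- r3,r2: IF@9 ID@11 stall=0 (-) EX@12 MEM@13 WB@14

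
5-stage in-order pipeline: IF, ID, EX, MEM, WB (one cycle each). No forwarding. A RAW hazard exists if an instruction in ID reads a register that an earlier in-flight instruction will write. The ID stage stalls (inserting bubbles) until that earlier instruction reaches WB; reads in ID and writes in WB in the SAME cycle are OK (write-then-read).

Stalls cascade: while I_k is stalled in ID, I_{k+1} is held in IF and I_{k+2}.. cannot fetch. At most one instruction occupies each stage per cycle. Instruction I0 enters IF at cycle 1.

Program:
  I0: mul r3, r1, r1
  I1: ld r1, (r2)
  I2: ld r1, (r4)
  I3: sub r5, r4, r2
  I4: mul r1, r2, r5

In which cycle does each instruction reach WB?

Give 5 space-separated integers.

Answer: 5 6 7 8 11

Derivation:
I0 mul r3 <- r1,r1: IF@1 ID@2 stall=0 (-) EX@3 MEM@4 WB@5
I1 ld r1 <- r2: IF@2 ID@3 stall=0 (-) EX@4 MEM@5 WB@6
I2 ld r1 <- r4: IF@3 ID@4 stall=0 (-) EX@5 MEM@6 WB@7
I3 sub r5 <- r4,r2: IF@4 ID@5 stall=0 (-) EX@6 MEM@7 WB@8
I4 mul r1 <- r2,r5: IF@5 ID@6 stall=2 (RAW on I3.r5 (WB@8)) EX@9 MEM@10 WB@11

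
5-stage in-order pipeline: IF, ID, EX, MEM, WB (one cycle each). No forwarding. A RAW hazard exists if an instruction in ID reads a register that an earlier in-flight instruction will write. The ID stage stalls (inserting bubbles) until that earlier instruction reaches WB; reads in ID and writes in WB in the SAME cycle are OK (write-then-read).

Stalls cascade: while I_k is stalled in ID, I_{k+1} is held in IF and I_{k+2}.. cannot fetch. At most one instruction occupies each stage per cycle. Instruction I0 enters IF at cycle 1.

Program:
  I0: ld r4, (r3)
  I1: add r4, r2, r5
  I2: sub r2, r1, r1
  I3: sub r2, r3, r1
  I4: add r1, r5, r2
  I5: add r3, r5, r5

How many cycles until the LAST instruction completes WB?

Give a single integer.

I0 ld r4 <- r3: IF@1 ID@2 stall=0 (-) EX@3 MEM@4 WB@5
I1 add r4 <- r2,r5: IF@2 ID@3 stall=0 (-) EX@4 MEM@5 WB@6
I2 sub r2 <- r1,r1: IF@3 ID@4 stall=0 (-) EX@5 MEM@6 WB@7
I3 sub r2 <- r3,r1: IF@4 ID@5 stall=0 (-) EX@6 MEM@7 WB@8
I4 add r1 <- r5,r2: IF@5 ID@6 stall=2 (RAW on I3.r2 (WB@8)) EX@9 MEM@10 WB@11
I5 add r3 <- r5,r5: IF@6 ID@9 stall=0 (-) EX@10 MEM@11 WB@12

Answer: 12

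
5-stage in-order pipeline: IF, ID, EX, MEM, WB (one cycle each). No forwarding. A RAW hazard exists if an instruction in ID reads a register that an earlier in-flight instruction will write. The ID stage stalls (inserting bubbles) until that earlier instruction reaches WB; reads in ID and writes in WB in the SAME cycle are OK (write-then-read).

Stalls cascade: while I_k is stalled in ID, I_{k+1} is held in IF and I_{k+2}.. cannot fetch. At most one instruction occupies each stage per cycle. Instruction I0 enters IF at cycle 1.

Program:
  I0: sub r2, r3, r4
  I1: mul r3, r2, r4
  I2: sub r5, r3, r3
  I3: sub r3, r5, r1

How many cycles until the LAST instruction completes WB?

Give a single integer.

Answer: 14

Derivation:
I0 sub r2 <- r3,r4: IF@1 ID@2 stall=0 (-) EX@3 MEM@4 WB@5
I1 mul r3 <- r2,r4: IF@2 ID@3 stall=2 (RAW on I0.r2 (WB@5)) EX@6 MEM@7 WB@8
I2 sub r5 <- r3,r3: IF@3 ID@6 stall=2 (RAW on I1.r3 (WB@8)) EX@9 MEM@10 WB@11
I3 sub r3 <- r5,r1: IF@6 ID@9 stall=2 (RAW on I2.r5 (WB@11)) EX@12 MEM@13 WB@14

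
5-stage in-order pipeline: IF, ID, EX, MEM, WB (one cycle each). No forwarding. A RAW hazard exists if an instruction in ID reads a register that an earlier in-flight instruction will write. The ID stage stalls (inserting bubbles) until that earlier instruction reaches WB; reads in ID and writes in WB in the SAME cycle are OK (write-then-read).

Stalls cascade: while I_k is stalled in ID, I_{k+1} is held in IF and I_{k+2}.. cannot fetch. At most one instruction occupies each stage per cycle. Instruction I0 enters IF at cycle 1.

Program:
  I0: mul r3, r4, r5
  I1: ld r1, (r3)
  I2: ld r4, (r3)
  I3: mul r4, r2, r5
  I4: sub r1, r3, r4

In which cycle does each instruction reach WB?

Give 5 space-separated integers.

Answer: 5 8 9 10 13

Derivation:
I0 mul r3 <- r4,r5: IF@1 ID@2 stall=0 (-) EX@3 MEM@4 WB@5
I1 ld r1 <- r3: IF@2 ID@3 stall=2 (RAW on I0.r3 (WB@5)) EX@6 MEM@7 WB@8
I2 ld r4 <- r3: IF@3 ID@6 stall=0 (-) EX@7 MEM@8 WB@9
I3 mul r4 <- r2,r5: IF@6 ID@7 stall=0 (-) EX@8 MEM@9 WB@10
I4 sub r1 <- r3,r4: IF@7 ID@8 stall=2 (RAW on I3.r4 (WB@10)) EX@11 MEM@12 WB@13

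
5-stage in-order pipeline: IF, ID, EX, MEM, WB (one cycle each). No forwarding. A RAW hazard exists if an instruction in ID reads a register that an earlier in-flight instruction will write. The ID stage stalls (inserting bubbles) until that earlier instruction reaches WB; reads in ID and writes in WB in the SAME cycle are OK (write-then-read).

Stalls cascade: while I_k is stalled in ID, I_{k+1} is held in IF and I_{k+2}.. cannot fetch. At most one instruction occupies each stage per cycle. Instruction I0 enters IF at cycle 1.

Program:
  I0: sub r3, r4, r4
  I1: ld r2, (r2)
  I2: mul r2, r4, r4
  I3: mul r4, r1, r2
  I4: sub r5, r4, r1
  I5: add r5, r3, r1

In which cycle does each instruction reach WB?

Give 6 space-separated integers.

Answer: 5 6 7 10 13 14

Derivation:
I0 sub r3 <- r4,r4: IF@1 ID@2 stall=0 (-) EX@3 MEM@4 WB@5
I1 ld r2 <- r2: IF@2 ID@3 stall=0 (-) EX@4 MEM@5 WB@6
I2 mul r2 <- r4,r4: IF@3 ID@4 stall=0 (-) EX@5 MEM@6 WB@7
I3 mul r4 <- r1,r2: IF@4 ID@5 stall=2 (RAW on I2.r2 (WB@7)) EX@8 MEM@9 WB@10
I4 sub r5 <- r4,r1: IF@5 ID@8 stall=2 (RAW on I3.r4 (WB@10)) EX@11 MEM@12 WB@13
I5 add r5 <- r3,r1: IF@8 ID@11 stall=0 (-) EX@12 MEM@13 WB@14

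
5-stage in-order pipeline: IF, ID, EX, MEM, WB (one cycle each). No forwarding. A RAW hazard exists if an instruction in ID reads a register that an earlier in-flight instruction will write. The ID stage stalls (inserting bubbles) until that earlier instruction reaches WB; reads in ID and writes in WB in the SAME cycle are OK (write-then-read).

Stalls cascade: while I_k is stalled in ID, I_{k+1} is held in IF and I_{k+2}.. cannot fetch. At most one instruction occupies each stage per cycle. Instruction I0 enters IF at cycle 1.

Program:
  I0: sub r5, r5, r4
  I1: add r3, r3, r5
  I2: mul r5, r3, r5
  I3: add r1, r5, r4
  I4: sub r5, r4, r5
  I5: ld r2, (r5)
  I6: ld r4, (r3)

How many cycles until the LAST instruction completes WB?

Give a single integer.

Answer: 19

Derivation:
I0 sub r5 <- r5,r4: IF@1 ID@2 stall=0 (-) EX@3 MEM@4 WB@5
I1 add r3 <- r3,r5: IF@2 ID@3 stall=2 (RAW on I0.r5 (WB@5)) EX@6 MEM@7 WB@8
I2 mul r5 <- r3,r5: IF@3 ID@6 stall=2 (RAW on I1.r3 (WB@8)) EX@9 MEM@10 WB@11
I3 add r1 <- r5,r4: IF@6 ID@9 stall=2 (RAW on I2.r5 (WB@11)) EX@12 MEM@13 WB@14
I4 sub r5 <- r4,r5: IF@9 ID@12 stall=0 (-) EX@13 MEM@14 WB@15
I5 ld r2 <- r5: IF@12 ID@13 stall=2 (RAW on I4.r5 (WB@15)) EX@16 MEM@17 WB@18
I6 ld r4 <- r3: IF@13 ID@16 stall=0 (-) EX@17 MEM@18 WB@19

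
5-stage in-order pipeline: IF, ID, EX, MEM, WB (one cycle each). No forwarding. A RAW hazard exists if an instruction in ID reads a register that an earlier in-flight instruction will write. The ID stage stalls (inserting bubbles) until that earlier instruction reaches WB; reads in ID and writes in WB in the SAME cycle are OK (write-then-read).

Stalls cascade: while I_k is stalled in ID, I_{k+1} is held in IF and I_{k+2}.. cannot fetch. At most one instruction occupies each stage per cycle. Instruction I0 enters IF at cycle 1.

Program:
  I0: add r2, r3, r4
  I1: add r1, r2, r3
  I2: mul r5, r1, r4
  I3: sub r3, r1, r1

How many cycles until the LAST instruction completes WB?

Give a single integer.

I0 add r2 <- r3,r4: IF@1 ID@2 stall=0 (-) EX@3 MEM@4 WB@5
I1 add r1 <- r2,r3: IF@2 ID@3 stall=2 (RAW on I0.r2 (WB@5)) EX@6 MEM@7 WB@8
I2 mul r5 <- r1,r4: IF@3 ID@6 stall=2 (RAW on I1.r1 (WB@8)) EX@9 MEM@10 WB@11
I3 sub r3 <- r1,r1: IF@6 ID@9 stall=0 (-) EX@10 MEM@11 WB@12

Answer: 12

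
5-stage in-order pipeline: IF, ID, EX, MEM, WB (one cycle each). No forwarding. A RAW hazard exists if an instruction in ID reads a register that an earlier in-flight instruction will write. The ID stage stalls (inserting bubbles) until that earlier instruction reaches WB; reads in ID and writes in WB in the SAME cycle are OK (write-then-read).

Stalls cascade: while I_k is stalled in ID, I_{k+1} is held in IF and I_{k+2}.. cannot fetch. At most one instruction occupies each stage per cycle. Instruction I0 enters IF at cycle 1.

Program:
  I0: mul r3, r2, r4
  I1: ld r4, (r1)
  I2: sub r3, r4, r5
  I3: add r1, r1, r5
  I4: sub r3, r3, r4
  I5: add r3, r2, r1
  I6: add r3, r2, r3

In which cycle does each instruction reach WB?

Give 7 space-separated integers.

I0 mul r3 <- r2,r4: IF@1 ID@2 stall=0 (-) EX@3 MEM@4 WB@5
I1 ld r4 <- r1: IF@2 ID@3 stall=0 (-) EX@4 MEM@5 WB@6
I2 sub r3 <- r4,r5: IF@3 ID@4 stall=2 (RAW on I1.r4 (WB@6)) EX@7 MEM@8 WB@9
I3 add r1 <- r1,r5: IF@4 ID@7 stall=0 (-) EX@8 MEM@9 WB@10
I4 sub r3 <- r3,r4: IF@7 ID@8 stall=1 (RAW on I2.r3 (WB@9)) EX@10 MEM@11 WB@12
I5 add r3 <- r2,r1: IF@8 ID@10 stall=0 (-) EX@11 MEM@12 WB@13
I6 add r3 <- r2,r3: IF@10 ID@11 stall=2 (RAW on I5.r3 (WB@13)) EX@14 MEM@15 WB@16

Answer: 5 6 9 10 12 13 16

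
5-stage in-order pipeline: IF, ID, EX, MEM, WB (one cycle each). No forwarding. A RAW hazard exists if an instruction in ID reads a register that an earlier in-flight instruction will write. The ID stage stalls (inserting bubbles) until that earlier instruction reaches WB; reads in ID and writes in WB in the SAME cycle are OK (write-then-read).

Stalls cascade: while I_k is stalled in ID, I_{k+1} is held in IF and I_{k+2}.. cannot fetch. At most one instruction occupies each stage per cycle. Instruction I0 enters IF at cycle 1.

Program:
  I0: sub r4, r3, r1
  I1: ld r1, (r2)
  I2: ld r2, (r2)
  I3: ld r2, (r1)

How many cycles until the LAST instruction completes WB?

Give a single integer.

Answer: 9

Derivation:
I0 sub r4 <- r3,r1: IF@1 ID@2 stall=0 (-) EX@3 MEM@4 WB@5
I1 ld r1 <- r2: IF@2 ID@3 stall=0 (-) EX@4 MEM@5 WB@6
I2 ld r2 <- r2: IF@3 ID@4 stall=0 (-) EX@5 MEM@6 WB@7
I3 ld r2 <- r1: IF@4 ID@5 stall=1 (RAW on I1.r1 (WB@6)) EX@7 MEM@8 WB@9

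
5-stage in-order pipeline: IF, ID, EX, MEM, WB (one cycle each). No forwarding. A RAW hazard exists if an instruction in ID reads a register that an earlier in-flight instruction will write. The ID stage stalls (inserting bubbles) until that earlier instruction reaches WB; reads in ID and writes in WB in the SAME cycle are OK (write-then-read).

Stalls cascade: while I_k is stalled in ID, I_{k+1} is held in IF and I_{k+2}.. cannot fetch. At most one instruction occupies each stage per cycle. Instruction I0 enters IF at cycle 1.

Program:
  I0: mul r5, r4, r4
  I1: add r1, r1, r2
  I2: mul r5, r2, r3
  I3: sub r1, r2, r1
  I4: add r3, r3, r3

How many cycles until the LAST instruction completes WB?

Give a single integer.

I0 mul r5 <- r4,r4: IF@1 ID@2 stall=0 (-) EX@3 MEM@4 WB@5
I1 add r1 <- r1,r2: IF@2 ID@3 stall=0 (-) EX@4 MEM@5 WB@6
I2 mul r5 <- r2,r3: IF@3 ID@4 stall=0 (-) EX@5 MEM@6 WB@7
I3 sub r1 <- r2,r1: IF@4 ID@5 stall=1 (RAW on I1.r1 (WB@6)) EX@7 MEM@8 WB@9
I4 add r3 <- r3,r3: IF@5 ID@7 stall=0 (-) EX@8 MEM@9 WB@10

Answer: 10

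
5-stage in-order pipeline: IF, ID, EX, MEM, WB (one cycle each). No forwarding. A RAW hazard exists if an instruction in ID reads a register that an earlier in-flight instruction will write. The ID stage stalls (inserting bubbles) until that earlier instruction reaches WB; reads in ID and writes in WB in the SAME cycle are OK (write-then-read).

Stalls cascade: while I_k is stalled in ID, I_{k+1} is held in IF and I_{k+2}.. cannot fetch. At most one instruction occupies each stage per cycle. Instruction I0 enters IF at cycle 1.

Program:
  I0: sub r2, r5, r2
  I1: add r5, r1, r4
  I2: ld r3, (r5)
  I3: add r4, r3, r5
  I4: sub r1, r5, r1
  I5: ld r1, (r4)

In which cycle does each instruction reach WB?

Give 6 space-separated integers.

I0 sub r2 <- r5,r2: IF@1 ID@2 stall=0 (-) EX@3 MEM@4 WB@5
I1 add r5 <- r1,r4: IF@2 ID@3 stall=0 (-) EX@4 MEM@5 WB@6
I2 ld r3 <- r5: IF@3 ID@4 stall=2 (RAW on I1.r5 (WB@6)) EX@7 MEM@8 WB@9
I3 add r4 <- r3,r5: IF@4 ID@7 stall=2 (RAW on I2.r3 (WB@9)) EX@10 MEM@11 WB@12
I4 sub r1 <- r5,r1: IF@7 ID@10 stall=0 (-) EX@11 MEM@12 WB@13
I5 ld r1 <- r4: IF@10 ID@11 stall=1 (RAW on I3.r4 (WB@12)) EX@13 MEM@14 WB@15

Answer: 5 6 9 12 13 15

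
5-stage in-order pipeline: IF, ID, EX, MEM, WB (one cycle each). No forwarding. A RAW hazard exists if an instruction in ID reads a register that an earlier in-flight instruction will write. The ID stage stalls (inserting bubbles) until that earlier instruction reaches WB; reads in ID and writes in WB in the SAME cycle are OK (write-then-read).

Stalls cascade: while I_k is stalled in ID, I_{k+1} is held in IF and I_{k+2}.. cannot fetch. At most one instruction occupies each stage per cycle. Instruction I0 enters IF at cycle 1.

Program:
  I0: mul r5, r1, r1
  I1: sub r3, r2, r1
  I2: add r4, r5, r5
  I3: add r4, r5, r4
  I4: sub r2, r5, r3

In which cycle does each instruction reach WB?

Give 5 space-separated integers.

I0 mul r5 <- r1,r1: IF@1 ID@2 stall=0 (-) EX@3 MEM@4 WB@5
I1 sub r3 <- r2,r1: IF@2 ID@3 stall=0 (-) EX@4 MEM@5 WB@6
I2 add r4 <- r5,r5: IF@3 ID@4 stall=1 (RAW on I0.r5 (WB@5)) EX@6 MEM@7 WB@8
I3 add r4 <- r5,r4: IF@4 ID@6 stall=2 (RAW on I2.r4 (WB@8)) EX@9 MEM@10 WB@11
I4 sub r2 <- r5,r3: IF@6 ID@9 stall=0 (-) EX@10 MEM@11 WB@12

Answer: 5 6 8 11 12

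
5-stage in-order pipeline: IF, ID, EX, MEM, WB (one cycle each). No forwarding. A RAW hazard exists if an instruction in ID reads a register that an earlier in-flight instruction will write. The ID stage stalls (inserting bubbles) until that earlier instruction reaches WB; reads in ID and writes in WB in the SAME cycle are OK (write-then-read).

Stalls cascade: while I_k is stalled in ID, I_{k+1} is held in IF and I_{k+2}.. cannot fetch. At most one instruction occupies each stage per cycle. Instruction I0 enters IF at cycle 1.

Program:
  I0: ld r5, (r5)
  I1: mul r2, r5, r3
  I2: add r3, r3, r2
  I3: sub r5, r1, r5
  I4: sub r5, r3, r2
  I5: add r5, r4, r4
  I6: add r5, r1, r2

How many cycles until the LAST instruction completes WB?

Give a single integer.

I0 ld r5 <- r5: IF@1 ID@2 stall=0 (-) EX@3 MEM@4 WB@5
I1 mul r2 <- r5,r3: IF@2 ID@3 stall=2 (RAW on I0.r5 (WB@5)) EX@6 MEM@7 WB@8
I2 add r3 <- r3,r2: IF@3 ID@6 stall=2 (RAW on I1.r2 (WB@8)) EX@9 MEM@10 WB@11
I3 sub r5 <- r1,r5: IF@6 ID@9 stall=0 (-) EX@10 MEM@11 WB@12
I4 sub r5 <- r3,r2: IF@9 ID@10 stall=1 (RAW on I2.r3 (WB@11)) EX@12 MEM@13 WB@14
I5 add r5 <- r4,r4: IF@10 ID@12 stall=0 (-) EX@13 MEM@14 WB@15
I6 add r5 <- r1,r2: IF@12 ID@13 stall=0 (-) EX@14 MEM@15 WB@16

Answer: 16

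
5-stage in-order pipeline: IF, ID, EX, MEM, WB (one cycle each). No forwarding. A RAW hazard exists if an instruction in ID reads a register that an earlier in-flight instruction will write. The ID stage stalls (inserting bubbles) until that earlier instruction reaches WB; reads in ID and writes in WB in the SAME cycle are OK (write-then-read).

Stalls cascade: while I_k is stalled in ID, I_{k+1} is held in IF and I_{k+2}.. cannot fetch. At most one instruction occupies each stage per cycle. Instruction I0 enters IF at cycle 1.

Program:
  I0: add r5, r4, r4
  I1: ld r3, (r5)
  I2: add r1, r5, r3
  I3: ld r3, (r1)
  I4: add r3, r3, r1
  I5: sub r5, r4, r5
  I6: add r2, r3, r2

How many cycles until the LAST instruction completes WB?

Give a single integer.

I0 add r5 <- r4,r4: IF@1 ID@2 stall=0 (-) EX@3 MEM@4 WB@5
I1 ld r3 <- r5: IF@2 ID@3 stall=2 (RAW on I0.r5 (WB@5)) EX@6 MEM@7 WB@8
I2 add r1 <- r5,r3: IF@3 ID@6 stall=2 (RAW on I1.r3 (WB@8)) EX@9 MEM@10 WB@11
I3 ld r3 <- r1: IF@6 ID@9 stall=2 (RAW on I2.r1 (WB@11)) EX@12 MEM@13 WB@14
I4 add r3 <- r3,r1: IF@9 ID@12 stall=2 (RAW on I3.r3 (WB@14)) EX@15 MEM@16 WB@17
I5 sub r5 <- r4,r5: IF@12 ID@15 stall=0 (-) EX@16 MEM@17 WB@18
I6 add r2 <- r3,r2: IF@15 ID@16 stall=1 (RAW on I4.r3 (WB@17)) EX@18 MEM@19 WB@20

Answer: 20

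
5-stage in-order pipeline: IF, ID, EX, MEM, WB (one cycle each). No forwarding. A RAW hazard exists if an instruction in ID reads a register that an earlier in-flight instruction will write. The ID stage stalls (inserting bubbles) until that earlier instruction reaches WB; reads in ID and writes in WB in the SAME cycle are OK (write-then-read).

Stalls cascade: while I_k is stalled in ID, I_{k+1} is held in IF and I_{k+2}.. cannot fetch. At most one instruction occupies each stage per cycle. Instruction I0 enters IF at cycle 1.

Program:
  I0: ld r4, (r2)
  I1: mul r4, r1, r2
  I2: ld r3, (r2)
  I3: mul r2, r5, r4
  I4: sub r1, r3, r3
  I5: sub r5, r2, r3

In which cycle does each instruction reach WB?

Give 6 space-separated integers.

Answer: 5 6 7 9 10 12

Derivation:
I0 ld r4 <- r2: IF@1 ID@2 stall=0 (-) EX@3 MEM@4 WB@5
I1 mul r4 <- r1,r2: IF@2 ID@3 stall=0 (-) EX@4 MEM@5 WB@6
I2 ld r3 <- r2: IF@3 ID@4 stall=0 (-) EX@5 MEM@6 WB@7
I3 mul r2 <- r5,r4: IF@4 ID@5 stall=1 (RAW on I1.r4 (WB@6)) EX@7 MEM@8 WB@9
I4 sub r1 <- r3,r3: IF@5 ID@7 stall=0 (-) EX@8 MEM@9 WB@10
I5 sub r5 <- r2,r3: IF@7 ID@8 stall=1 (RAW on I3.r2 (WB@9)) EX@10 MEM@11 WB@12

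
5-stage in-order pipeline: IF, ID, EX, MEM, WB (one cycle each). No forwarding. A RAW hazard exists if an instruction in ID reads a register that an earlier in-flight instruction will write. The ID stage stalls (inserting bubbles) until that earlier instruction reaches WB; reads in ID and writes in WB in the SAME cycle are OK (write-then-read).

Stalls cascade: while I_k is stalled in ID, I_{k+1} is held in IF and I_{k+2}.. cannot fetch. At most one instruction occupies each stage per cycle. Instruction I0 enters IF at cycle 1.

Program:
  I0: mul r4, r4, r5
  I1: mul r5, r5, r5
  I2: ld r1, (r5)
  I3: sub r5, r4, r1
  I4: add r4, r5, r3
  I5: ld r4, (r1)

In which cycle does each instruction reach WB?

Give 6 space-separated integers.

Answer: 5 6 9 12 15 16

Derivation:
I0 mul r4 <- r4,r5: IF@1 ID@2 stall=0 (-) EX@3 MEM@4 WB@5
I1 mul r5 <- r5,r5: IF@2 ID@3 stall=0 (-) EX@4 MEM@5 WB@6
I2 ld r1 <- r5: IF@3 ID@4 stall=2 (RAW on I1.r5 (WB@6)) EX@7 MEM@8 WB@9
I3 sub r5 <- r4,r1: IF@4 ID@7 stall=2 (RAW on I2.r1 (WB@9)) EX@10 MEM@11 WB@12
I4 add r4 <- r5,r3: IF@7 ID@10 stall=2 (RAW on I3.r5 (WB@12)) EX@13 MEM@14 WB@15
I5 ld r4 <- r1: IF@10 ID@13 stall=0 (-) EX@14 MEM@15 WB@16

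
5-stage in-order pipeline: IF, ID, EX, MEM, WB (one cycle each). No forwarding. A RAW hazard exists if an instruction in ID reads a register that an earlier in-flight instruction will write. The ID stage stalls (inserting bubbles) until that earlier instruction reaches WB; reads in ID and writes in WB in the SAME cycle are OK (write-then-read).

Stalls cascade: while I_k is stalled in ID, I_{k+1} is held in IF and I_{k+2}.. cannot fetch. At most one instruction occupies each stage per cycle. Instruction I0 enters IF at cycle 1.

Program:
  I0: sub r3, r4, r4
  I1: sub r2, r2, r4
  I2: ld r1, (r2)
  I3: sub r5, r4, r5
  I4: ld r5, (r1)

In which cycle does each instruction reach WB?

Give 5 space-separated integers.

I0 sub r3 <- r4,r4: IF@1 ID@2 stall=0 (-) EX@3 MEM@4 WB@5
I1 sub r2 <- r2,r4: IF@2 ID@3 stall=0 (-) EX@4 MEM@5 WB@6
I2 ld r1 <- r2: IF@3 ID@4 stall=2 (RAW on I1.r2 (WB@6)) EX@7 MEM@8 WB@9
I3 sub r5 <- r4,r5: IF@4 ID@7 stall=0 (-) EX@8 MEM@9 WB@10
I4 ld r5 <- r1: IF@7 ID@8 stall=1 (RAW on I2.r1 (WB@9)) EX@10 MEM@11 WB@12

Answer: 5 6 9 10 12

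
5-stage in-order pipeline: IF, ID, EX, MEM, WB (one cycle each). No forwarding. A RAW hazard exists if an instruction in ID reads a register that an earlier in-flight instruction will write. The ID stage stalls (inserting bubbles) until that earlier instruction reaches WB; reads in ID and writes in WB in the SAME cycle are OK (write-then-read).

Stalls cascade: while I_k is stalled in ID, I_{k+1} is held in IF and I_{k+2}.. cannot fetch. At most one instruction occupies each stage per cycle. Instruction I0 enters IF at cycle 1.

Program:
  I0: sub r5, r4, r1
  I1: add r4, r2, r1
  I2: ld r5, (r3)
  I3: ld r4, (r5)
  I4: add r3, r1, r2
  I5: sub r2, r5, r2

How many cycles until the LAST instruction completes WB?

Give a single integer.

I0 sub r5 <- r4,r1: IF@1 ID@2 stall=0 (-) EX@3 MEM@4 WB@5
I1 add r4 <- r2,r1: IF@2 ID@3 stall=0 (-) EX@4 MEM@5 WB@6
I2 ld r5 <- r3: IF@3 ID@4 stall=0 (-) EX@5 MEM@6 WB@7
I3 ld r4 <- r5: IF@4 ID@5 stall=2 (RAW on I2.r5 (WB@7)) EX@8 MEM@9 WB@10
I4 add r3 <- r1,r2: IF@5 ID@8 stall=0 (-) EX@9 MEM@10 WB@11
I5 sub r2 <- r5,r2: IF@8 ID@9 stall=0 (-) EX@10 MEM@11 WB@12

Answer: 12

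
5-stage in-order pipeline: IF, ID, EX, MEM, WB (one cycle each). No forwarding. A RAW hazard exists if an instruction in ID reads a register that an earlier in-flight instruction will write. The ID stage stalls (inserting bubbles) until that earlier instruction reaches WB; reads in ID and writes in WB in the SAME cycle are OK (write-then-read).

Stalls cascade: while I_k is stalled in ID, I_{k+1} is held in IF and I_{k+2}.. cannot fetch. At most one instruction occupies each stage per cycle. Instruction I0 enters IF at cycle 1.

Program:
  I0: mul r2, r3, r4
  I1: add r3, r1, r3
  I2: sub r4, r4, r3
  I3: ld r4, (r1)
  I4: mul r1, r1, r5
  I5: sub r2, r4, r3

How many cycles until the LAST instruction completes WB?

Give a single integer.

Answer: 13

Derivation:
I0 mul r2 <- r3,r4: IF@1 ID@2 stall=0 (-) EX@3 MEM@4 WB@5
I1 add r3 <- r1,r3: IF@2 ID@3 stall=0 (-) EX@4 MEM@5 WB@6
I2 sub r4 <- r4,r3: IF@3 ID@4 stall=2 (RAW on I1.r3 (WB@6)) EX@7 MEM@8 WB@9
I3 ld r4 <- r1: IF@4 ID@7 stall=0 (-) EX@8 MEM@9 WB@10
I4 mul r1 <- r1,r5: IF@7 ID@8 stall=0 (-) EX@9 MEM@10 WB@11
I5 sub r2 <- r4,r3: IF@8 ID@9 stall=1 (RAW on I3.r4 (WB@10)) EX@11 MEM@12 WB@13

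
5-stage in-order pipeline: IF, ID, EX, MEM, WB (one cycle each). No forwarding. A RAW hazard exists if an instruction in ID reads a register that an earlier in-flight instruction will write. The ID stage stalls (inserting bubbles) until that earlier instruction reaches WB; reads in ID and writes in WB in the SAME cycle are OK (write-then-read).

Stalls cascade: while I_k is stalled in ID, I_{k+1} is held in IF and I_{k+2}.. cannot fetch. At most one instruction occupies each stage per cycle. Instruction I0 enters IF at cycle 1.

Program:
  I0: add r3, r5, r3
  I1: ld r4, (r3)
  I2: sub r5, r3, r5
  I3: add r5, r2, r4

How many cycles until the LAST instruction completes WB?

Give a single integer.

I0 add r3 <- r5,r3: IF@1 ID@2 stall=0 (-) EX@3 MEM@4 WB@5
I1 ld r4 <- r3: IF@2 ID@3 stall=2 (RAW on I0.r3 (WB@5)) EX@6 MEM@7 WB@8
I2 sub r5 <- r3,r5: IF@3 ID@6 stall=0 (-) EX@7 MEM@8 WB@9
I3 add r5 <- r2,r4: IF@6 ID@7 stall=1 (RAW on I1.r4 (WB@8)) EX@9 MEM@10 WB@11

Answer: 11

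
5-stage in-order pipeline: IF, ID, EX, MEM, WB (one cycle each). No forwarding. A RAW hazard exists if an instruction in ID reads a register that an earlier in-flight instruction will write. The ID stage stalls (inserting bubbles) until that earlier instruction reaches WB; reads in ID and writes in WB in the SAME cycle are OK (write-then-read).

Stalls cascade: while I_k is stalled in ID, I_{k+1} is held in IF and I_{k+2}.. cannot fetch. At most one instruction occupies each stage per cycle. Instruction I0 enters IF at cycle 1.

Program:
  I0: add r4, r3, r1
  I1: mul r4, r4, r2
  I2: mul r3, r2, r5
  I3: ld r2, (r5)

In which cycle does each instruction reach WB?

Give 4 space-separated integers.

Answer: 5 8 9 10

Derivation:
I0 add r4 <- r3,r1: IF@1 ID@2 stall=0 (-) EX@3 MEM@4 WB@5
I1 mul r4 <- r4,r2: IF@2 ID@3 stall=2 (RAW on I0.r4 (WB@5)) EX@6 MEM@7 WB@8
I2 mul r3 <- r2,r5: IF@3 ID@6 stall=0 (-) EX@7 MEM@8 WB@9
I3 ld r2 <- r5: IF@6 ID@7 stall=0 (-) EX@8 MEM@9 WB@10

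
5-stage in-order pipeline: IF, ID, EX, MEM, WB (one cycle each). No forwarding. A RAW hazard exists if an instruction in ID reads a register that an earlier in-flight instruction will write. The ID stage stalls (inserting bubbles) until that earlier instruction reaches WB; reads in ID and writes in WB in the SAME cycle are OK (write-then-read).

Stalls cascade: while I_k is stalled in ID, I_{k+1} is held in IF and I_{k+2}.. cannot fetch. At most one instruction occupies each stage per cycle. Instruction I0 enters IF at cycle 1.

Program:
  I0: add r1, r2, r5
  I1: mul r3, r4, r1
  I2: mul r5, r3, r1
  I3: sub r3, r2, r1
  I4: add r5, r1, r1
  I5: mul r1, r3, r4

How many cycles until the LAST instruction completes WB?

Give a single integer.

Answer: 15

Derivation:
I0 add r1 <- r2,r5: IF@1 ID@2 stall=0 (-) EX@3 MEM@4 WB@5
I1 mul r3 <- r4,r1: IF@2 ID@3 stall=2 (RAW on I0.r1 (WB@5)) EX@6 MEM@7 WB@8
I2 mul r5 <- r3,r1: IF@3 ID@6 stall=2 (RAW on I1.r3 (WB@8)) EX@9 MEM@10 WB@11
I3 sub r3 <- r2,r1: IF@6 ID@9 stall=0 (-) EX@10 MEM@11 WB@12
I4 add r5 <- r1,r1: IF@9 ID@10 stall=0 (-) EX@11 MEM@12 WB@13
I5 mul r1 <- r3,r4: IF@10 ID@11 stall=1 (RAW on I3.r3 (WB@12)) EX@13 MEM@14 WB@15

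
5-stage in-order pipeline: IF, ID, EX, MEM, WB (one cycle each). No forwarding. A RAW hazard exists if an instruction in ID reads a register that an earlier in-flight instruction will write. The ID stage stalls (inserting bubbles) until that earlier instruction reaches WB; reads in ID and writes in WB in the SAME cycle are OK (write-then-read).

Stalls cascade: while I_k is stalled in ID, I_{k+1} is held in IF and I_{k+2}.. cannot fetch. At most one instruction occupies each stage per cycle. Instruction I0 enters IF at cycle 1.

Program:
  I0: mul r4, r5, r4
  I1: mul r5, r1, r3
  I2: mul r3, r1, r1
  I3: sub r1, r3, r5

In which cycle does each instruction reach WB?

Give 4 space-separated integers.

I0 mul r4 <- r5,r4: IF@1 ID@2 stall=0 (-) EX@3 MEM@4 WB@5
I1 mul r5 <- r1,r3: IF@2 ID@3 stall=0 (-) EX@4 MEM@5 WB@6
I2 mul r3 <- r1,r1: IF@3 ID@4 stall=0 (-) EX@5 MEM@6 WB@7
I3 sub r1 <- r3,r5: IF@4 ID@5 stall=2 (RAW on I2.r3 (WB@7)) EX@8 MEM@9 WB@10

Answer: 5 6 7 10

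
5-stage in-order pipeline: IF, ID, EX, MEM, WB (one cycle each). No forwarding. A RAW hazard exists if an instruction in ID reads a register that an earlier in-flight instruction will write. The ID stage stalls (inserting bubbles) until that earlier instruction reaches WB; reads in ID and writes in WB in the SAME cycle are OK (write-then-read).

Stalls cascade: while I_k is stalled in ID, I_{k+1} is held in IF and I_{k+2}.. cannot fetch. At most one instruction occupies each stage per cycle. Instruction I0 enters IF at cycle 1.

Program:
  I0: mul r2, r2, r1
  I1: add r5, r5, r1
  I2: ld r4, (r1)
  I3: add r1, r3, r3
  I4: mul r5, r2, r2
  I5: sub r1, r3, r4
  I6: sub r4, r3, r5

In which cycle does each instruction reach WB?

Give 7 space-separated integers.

Answer: 5 6 7 8 9 10 12

Derivation:
I0 mul r2 <- r2,r1: IF@1 ID@2 stall=0 (-) EX@3 MEM@4 WB@5
I1 add r5 <- r5,r1: IF@2 ID@3 stall=0 (-) EX@4 MEM@5 WB@6
I2 ld r4 <- r1: IF@3 ID@4 stall=0 (-) EX@5 MEM@6 WB@7
I3 add r1 <- r3,r3: IF@4 ID@5 stall=0 (-) EX@6 MEM@7 WB@8
I4 mul r5 <- r2,r2: IF@5 ID@6 stall=0 (-) EX@7 MEM@8 WB@9
I5 sub r1 <- r3,r4: IF@6 ID@7 stall=0 (-) EX@8 MEM@9 WB@10
I6 sub r4 <- r3,r5: IF@7 ID@8 stall=1 (RAW on I4.r5 (WB@9)) EX@10 MEM@11 WB@12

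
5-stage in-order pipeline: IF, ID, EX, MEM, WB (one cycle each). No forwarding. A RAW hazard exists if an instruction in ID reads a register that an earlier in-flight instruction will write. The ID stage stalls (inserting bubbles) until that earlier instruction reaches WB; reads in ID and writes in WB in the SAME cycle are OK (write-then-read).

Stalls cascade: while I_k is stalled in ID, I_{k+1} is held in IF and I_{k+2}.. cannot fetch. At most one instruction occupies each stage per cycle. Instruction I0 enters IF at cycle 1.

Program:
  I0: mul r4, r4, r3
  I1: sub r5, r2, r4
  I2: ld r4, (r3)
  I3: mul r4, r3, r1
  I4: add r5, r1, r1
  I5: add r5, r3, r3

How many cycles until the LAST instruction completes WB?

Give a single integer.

Answer: 12

Derivation:
I0 mul r4 <- r4,r3: IF@1 ID@2 stall=0 (-) EX@3 MEM@4 WB@5
I1 sub r5 <- r2,r4: IF@2 ID@3 stall=2 (RAW on I0.r4 (WB@5)) EX@6 MEM@7 WB@8
I2 ld r4 <- r3: IF@3 ID@6 stall=0 (-) EX@7 MEM@8 WB@9
I3 mul r4 <- r3,r1: IF@6 ID@7 stall=0 (-) EX@8 MEM@9 WB@10
I4 add r5 <- r1,r1: IF@7 ID@8 stall=0 (-) EX@9 MEM@10 WB@11
I5 add r5 <- r3,r3: IF@8 ID@9 stall=0 (-) EX@10 MEM@11 WB@12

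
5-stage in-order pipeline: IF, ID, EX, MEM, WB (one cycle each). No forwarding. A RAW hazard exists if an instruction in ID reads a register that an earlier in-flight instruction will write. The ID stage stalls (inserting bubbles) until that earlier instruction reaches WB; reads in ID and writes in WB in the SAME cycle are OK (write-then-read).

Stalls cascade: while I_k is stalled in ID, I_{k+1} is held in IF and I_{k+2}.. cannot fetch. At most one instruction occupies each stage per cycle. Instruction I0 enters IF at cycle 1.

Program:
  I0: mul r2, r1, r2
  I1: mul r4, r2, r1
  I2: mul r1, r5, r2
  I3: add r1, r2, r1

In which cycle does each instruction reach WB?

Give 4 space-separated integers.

I0 mul r2 <- r1,r2: IF@1 ID@2 stall=0 (-) EX@3 MEM@4 WB@5
I1 mul r4 <- r2,r1: IF@2 ID@3 stall=2 (RAW on I0.r2 (WB@5)) EX@6 MEM@7 WB@8
I2 mul r1 <- r5,r2: IF@3 ID@6 stall=0 (-) EX@7 MEM@8 WB@9
I3 add r1 <- r2,r1: IF@6 ID@7 stall=2 (RAW on I2.r1 (WB@9)) EX@10 MEM@11 WB@12

Answer: 5 8 9 12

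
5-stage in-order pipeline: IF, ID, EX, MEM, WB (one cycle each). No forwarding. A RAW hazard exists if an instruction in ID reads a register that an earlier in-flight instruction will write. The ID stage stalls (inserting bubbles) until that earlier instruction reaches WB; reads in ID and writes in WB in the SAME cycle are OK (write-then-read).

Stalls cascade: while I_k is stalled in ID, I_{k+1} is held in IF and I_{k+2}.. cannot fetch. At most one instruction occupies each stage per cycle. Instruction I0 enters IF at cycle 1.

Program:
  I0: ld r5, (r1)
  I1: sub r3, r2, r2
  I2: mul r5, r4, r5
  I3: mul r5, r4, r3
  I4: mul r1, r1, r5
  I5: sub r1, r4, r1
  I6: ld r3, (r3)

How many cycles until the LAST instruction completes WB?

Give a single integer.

Answer: 16

Derivation:
I0 ld r5 <- r1: IF@1 ID@2 stall=0 (-) EX@3 MEM@4 WB@5
I1 sub r3 <- r2,r2: IF@2 ID@3 stall=0 (-) EX@4 MEM@5 WB@6
I2 mul r5 <- r4,r5: IF@3 ID@4 stall=1 (RAW on I0.r5 (WB@5)) EX@6 MEM@7 WB@8
I3 mul r5 <- r4,r3: IF@4 ID@6 stall=0 (-) EX@7 MEM@8 WB@9
I4 mul r1 <- r1,r5: IF@6 ID@7 stall=2 (RAW on I3.r5 (WB@9)) EX@10 MEM@11 WB@12
I5 sub r1 <- r4,r1: IF@7 ID@10 stall=2 (RAW on I4.r1 (WB@12)) EX@13 MEM@14 WB@15
I6 ld r3 <- r3: IF@10 ID@13 stall=0 (-) EX@14 MEM@15 WB@16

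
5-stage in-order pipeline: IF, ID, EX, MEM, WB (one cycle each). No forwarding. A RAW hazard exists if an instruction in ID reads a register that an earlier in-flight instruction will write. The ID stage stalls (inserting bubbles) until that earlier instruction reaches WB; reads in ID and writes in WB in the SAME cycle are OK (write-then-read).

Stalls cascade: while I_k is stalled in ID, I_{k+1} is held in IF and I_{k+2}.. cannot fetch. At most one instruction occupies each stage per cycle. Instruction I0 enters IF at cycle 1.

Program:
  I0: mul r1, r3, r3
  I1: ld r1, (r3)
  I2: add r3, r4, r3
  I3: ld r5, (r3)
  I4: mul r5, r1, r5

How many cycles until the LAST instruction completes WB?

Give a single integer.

Answer: 13

Derivation:
I0 mul r1 <- r3,r3: IF@1 ID@2 stall=0 (-) EX@3 MEM@4 WB@5
I1 ld r1 <- r3: IF@2 ID@3 stall=0 (-) EX@4 MEM@5 WB@6
I2 add r3 <- r4,r3: IF@3 ID@4 stall=0 (-) EX@5 MEM@6 WB@7
I3 ld r5 <- r3: IF@4 ID@5 stall=2 (RAW on I2.r3 (WB@7)) EX@8 MEM@9 WB@10
I4 mul r5 <- r1,r5: IF@5 ID@8 stall=2 (RAW on I3.r5 (WB@10)) EX@11 MEM@12 WB@13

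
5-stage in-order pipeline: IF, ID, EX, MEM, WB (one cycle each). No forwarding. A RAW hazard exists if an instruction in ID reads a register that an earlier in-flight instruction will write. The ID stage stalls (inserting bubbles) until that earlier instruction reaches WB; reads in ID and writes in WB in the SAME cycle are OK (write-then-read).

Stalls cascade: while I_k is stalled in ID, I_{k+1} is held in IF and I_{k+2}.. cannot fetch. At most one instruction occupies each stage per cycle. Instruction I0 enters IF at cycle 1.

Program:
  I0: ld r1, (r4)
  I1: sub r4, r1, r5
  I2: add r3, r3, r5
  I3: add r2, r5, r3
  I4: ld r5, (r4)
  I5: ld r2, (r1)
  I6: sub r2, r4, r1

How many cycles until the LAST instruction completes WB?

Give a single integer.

Answer: 15

Derivation:
I0 ld r1 <- r4: IF@1 ID@2 stall=0 (-) EX@3 MEM@4 WB@5
I1 sub r4 <- r1,r5: IF@2 ID@3 stall=2 (RAW on I0.r1 (WB@5)) EX@6 MEM@7 WB@8
I2 add r3 <- r3,r5: IF@3 ID@6 stall=0 (-) EX@7 MEM@8 WB@9
I3 add r2 <- r5,r3: IF@6 ID@7 stall=2 (RAW on I2.r3 (WB@9)) EX@10 MEM@11 WB@12
I4 ld r5 <- r4: IF@7 ID@10 stall=0 (-) EX@11 MEM@12 WB@13
I5 ld r2 <- r1: IF@10 ID@11 stall=0 (-) EX@12 MEM@13 WB@14
I6 sub r2 <- r4,r1: IF@11 ID@12 stall=0 (-) EX@13 MEM@14 WB@15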